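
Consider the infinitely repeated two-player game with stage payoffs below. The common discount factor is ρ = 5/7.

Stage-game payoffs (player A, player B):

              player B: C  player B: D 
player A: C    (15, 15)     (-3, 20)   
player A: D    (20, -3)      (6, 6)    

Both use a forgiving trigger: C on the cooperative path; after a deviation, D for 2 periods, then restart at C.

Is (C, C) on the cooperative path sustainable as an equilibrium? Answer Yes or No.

A one-shot deviation gives 20 now, then 6 for 2 periods, then back to 15.
Gain from deviating: (20−15) today; loss: (15−6) in each of the next 2 periods.
No-deviation condition: (15−6)(ρ+…+ρ^2) ≥ 20−15, i.e. ρ+…+ρ^2 ≥ 5/9.
At ρ = 5/7: ρ+…+ρ^2 = 1.2245 ≥ 0.5556.
So cooperation is sustainable.

Yes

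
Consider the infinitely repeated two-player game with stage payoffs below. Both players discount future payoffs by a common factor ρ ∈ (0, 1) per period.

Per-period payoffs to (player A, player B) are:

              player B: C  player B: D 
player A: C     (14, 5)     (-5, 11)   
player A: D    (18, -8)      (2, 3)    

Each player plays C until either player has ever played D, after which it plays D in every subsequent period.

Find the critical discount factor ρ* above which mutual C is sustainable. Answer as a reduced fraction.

player A's threshold: (18−14)/(18−2) = 1/4.
player B's threshold: (11−5)/(11−3) = 3/4.
1/4 < 3/4, so player B binds and ρ* = 3/4.

3/4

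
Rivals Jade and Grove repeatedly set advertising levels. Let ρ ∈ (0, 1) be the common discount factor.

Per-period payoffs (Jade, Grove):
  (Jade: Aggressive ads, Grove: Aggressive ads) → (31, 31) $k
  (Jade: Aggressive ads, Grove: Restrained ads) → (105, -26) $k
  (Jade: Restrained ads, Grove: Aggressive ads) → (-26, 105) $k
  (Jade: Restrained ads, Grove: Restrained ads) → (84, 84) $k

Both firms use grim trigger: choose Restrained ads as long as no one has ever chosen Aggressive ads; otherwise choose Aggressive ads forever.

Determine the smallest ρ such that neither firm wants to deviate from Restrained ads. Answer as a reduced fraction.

Under grim trigger the critical discount factor is (T−C)/(T−P) with T = 105, C = 84, P = 31.
ρ* = (105−84)/(105−31) = 21/74.

21/74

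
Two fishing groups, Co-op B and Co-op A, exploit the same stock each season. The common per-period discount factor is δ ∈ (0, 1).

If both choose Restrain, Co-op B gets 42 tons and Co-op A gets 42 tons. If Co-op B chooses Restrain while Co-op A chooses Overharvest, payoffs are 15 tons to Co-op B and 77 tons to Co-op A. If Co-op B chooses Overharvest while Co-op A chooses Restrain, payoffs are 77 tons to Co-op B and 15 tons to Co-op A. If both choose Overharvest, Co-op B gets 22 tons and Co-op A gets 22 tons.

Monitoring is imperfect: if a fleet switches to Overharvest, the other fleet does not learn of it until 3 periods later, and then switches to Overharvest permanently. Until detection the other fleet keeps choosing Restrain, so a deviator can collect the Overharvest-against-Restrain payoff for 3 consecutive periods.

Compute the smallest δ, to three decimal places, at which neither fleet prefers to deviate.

The best deviation is to choose Overharvest for all 3 undetected periods, earning 77 each, then 22 forever once detected.
Deviation value: 77(1−δ^3)/(1−δ) + 22δ^3/(1−δ); cooperation value: 42/(1−δ).
IC: 42 ≥ 77(1−δ^3) + 22δ^3 = 77 − 55δ^3.
So δ^3 ≥ 35/55 = 7/11, giving δ ≥ (7/11)^(1/3) ≈ 0.860.

0.860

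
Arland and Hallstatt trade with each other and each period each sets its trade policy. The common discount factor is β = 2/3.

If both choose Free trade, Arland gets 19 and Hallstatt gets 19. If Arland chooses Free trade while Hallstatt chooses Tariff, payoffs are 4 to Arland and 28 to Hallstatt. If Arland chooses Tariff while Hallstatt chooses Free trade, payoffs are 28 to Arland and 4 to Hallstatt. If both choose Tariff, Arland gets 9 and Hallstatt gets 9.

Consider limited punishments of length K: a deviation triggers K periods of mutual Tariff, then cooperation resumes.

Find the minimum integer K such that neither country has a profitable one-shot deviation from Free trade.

2

IC: β(1−β^K)/(1−β) ≥ (28−19)/(19−9) = 9/10.
With β = 2/3: need 1 − β^K ≥ 9/10·(1−2/3)/(2/3), i.e. β^K ≤ 0.5500.
Since (2/3)^1 = 0.6667 and (2/3)^2 = 0.4444, the smallest such K is 2.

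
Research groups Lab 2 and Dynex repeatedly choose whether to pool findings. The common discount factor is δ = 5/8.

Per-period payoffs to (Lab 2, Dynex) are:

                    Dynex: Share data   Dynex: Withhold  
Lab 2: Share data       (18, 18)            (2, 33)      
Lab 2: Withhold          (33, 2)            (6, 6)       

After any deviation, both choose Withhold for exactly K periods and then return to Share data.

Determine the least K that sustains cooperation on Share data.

No profitable deviation requires (18−6)(δ+…+δ^K) ≥ 33−18, i.e. δ+…+δ^K ≥ 5/4 ≈ 1.2500.
With δ = 5/8, the partial sums are K=1: 0.6250, K=2: 1.0156, K=3: 1.2598.
K = 3 is the first length at which the sum reaches 1.2500.

3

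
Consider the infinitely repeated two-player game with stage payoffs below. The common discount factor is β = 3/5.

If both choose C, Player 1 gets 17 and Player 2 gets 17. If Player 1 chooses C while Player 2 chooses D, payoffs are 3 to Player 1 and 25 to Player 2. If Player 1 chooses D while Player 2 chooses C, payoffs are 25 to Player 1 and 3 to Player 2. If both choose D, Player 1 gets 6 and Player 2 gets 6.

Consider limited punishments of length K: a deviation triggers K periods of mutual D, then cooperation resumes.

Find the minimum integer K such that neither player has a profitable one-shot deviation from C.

No profitable deviation requires (17−6)(β+…+β^K) ≥ 25−17, i.e. β+…+β^K ≥ 8/11 ≈ 0.7273.
With β = 3/5, the partial sums are K=1: 0.6000, K=2: 0.9600.
K = 2 is the first length at which the sum reaches 0.7273.

2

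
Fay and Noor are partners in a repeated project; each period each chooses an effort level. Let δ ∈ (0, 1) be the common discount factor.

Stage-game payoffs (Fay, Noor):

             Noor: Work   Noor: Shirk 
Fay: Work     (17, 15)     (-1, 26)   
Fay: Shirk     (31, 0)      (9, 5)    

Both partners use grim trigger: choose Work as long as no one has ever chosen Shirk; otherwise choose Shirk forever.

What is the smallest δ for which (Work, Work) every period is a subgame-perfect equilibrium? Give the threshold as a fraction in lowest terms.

7/11

For Fay: deviation gain 31−17 = 14, per-period punishment loss 17−9 = 8. IC gives δ ≥ 14/22 = 7/11.
For Noor: gain 11, loss 10 per period, so δ ≥ 11/21.
The tighter constraint is Fay's, so cooperation needs δ ≥ 7/11.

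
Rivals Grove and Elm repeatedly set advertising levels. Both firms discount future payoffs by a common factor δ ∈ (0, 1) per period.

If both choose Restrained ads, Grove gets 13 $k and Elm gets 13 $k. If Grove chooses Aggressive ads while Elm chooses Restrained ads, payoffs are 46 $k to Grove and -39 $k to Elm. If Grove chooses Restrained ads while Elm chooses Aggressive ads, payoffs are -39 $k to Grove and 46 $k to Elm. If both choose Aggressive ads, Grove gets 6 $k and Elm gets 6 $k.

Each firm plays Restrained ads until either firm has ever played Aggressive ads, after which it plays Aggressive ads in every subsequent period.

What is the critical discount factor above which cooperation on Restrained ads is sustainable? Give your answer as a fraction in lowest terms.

One-period gain from deviating is 46 − 13 = 33. The loss is 13 − 6 = 7 in every subsequent period, with present value 7·δ/(1−δ).
Deviation is unprofitable when 7·δ/(1−δ) ≥ 33, i.e. δ/(1−δ) ≥ 33/7.
Equivalently δ ≥ 33/(33+7) = 33/40.

33/40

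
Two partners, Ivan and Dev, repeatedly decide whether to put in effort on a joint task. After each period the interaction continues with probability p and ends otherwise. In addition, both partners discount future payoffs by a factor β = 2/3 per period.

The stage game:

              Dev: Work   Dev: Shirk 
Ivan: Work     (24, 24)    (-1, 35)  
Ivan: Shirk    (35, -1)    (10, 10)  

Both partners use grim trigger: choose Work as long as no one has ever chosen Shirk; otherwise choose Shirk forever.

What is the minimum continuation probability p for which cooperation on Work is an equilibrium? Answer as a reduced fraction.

33/50

Expected continuation weight on next period's payoff is β·p = 2/3·p, which plays the role of the discount factor.
Cooperation requires 2/3·p ≥ (35−24)/(35−10) = 11/25, hence p ≥ 33/50.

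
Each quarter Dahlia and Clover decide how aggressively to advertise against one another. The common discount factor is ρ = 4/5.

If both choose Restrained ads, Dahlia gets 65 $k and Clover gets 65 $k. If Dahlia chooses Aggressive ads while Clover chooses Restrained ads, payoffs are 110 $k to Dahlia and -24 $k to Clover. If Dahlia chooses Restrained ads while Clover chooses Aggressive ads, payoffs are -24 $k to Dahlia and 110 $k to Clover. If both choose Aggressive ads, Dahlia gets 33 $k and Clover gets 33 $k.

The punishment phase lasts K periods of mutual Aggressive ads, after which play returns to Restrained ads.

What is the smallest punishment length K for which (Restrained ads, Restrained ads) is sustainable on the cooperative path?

IC: ρ(1−ρ^K)/(1−ρ) ≥ (110−65)/(65−33) = 45/32.
With ρ = 4/5: need 1 − ρ^K ≥ 45/32·(1−4/5)/(4/5), i.e. ρ^K ≤ 0.6484.
Since (4/5)^1 = 0.8000 and (4/5)^2 = 0.6400, the smallest such K is 2.

2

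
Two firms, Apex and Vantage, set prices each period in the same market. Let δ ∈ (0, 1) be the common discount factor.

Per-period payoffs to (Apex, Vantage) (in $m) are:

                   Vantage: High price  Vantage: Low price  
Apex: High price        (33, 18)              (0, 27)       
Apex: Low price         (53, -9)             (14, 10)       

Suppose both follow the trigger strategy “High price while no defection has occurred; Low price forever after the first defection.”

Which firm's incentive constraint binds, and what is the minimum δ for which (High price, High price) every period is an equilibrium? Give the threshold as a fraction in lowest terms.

Apex's threshold: (53−33)/(53−14) = 20/39.
Vantage's threshold: (27−18)/(27−10) = 9/17.
20/39 < 9/17, so Vantage binds and δ* = 9/17.

Vantage; δ ≥ 9/17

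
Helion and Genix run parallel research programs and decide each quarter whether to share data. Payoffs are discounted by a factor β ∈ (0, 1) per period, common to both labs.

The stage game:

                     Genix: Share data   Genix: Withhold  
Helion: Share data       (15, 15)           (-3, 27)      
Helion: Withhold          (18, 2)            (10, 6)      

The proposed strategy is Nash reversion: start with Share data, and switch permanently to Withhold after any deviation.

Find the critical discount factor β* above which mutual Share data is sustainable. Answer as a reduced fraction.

4/7

Helion: cooperation gives 15 each period; deviation gives 18 once then 10 forever.
  15/(1−β) ≥ 18 + 10β/(1−β) ⇒ β ≥ 3/8.
Genix: cooperation gives 15 each period; deviation gives 27 once then 6 forever.
  β ≥ 12/21 = 4/7.
Both must hold, so the binding constraint is Genix's: β ≥ 4/7.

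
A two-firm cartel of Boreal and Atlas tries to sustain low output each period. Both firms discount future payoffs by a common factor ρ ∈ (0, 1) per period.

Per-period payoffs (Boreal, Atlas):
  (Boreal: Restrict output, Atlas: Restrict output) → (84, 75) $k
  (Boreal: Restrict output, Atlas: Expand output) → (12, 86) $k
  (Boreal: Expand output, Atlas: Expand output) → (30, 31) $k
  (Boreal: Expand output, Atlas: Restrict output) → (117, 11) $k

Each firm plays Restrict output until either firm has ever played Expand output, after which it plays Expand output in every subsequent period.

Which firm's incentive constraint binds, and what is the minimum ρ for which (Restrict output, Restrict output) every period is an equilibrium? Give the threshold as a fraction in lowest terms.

For Boreal: deviation gain 117−84 = 33, per-period punishment loss 84−30 = 54. IC gives ρ ≥ 33/87 = 11/29.
For Atlas: gain 11, loss 44 per period, so ρ ≥ 11/55 = 1/5.
The tighter constraint is Boreal's, so cooperation needs ρ ≥ 11/29.

Boreal; ρ ≥ 11/29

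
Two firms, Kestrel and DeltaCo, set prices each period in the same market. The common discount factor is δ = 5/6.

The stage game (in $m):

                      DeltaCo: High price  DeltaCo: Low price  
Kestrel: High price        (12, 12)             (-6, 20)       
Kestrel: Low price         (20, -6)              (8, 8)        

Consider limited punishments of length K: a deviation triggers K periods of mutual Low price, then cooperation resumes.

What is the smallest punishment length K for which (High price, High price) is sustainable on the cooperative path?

Need Σ_{k=1}^{K} δ^k ≥ (20−12)/(12−8) = 2.0000 at δ = 5/6.
At K = 2 the sum is 1.5278 < 2.0000; at K = 3 it is 2.1065 ≥ 2.0000.
So the minimum punishment length is K = 3.

3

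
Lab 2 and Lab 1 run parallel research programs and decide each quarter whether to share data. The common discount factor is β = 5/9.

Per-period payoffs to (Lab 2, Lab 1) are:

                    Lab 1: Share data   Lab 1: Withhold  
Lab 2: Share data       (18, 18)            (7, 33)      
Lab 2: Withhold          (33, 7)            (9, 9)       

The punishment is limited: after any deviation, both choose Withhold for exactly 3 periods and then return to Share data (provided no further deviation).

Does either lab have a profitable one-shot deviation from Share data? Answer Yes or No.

Yes

A one-shot deviation gives 33 now, then 9 for 3 periods, then back to 18.
Gain from deviating: (33−18) today; loss: (18−9) in each of the next 3 periods.
No-deviation condition: (18−9)(β+…+β^3) ≥ 33−18, i.e. β+…+β^3 ≥ 5/3.
At β = 5/9: β+…+β^3 = 1.0357 < 1.6667.
So cooperation is not sustainable.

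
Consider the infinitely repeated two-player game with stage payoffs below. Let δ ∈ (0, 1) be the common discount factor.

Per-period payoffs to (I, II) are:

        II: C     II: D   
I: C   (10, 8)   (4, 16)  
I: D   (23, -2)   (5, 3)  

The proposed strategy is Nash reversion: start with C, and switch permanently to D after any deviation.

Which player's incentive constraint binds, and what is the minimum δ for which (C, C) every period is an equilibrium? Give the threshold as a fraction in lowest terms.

For I: deviation gain 23−10 = 13, per-period punishment loss 10−5 = 5. IC gives δ ≥ 13/18.
For II: gain 8, loss 5 per period, so δ ≥ 8/13.
The tighter constraint is I's, so cooperation needs δ ≥ 13/18.

I; δ ≥ 13/18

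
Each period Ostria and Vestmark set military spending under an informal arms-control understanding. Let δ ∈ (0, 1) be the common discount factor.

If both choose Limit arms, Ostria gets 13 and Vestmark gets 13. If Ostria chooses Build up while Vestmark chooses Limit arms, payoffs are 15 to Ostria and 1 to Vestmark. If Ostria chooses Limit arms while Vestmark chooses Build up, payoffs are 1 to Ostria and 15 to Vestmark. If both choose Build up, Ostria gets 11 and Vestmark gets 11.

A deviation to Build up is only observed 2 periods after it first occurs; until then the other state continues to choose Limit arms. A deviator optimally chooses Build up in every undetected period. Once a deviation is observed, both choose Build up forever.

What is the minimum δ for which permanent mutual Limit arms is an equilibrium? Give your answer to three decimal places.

0.707

The best deviation is to choose Build up for all 2 undetected periods, earning 15 each, then 11 forever once detected.
Deviation value: 15(1−δ^2)/(1−δ) + 11δ^2/(1−δ); cooperation value: 13/(1−δ).
IC: 13 ≥ 15(1−δ^2) + 11δ^2 = 15 − 4δ^2.
So δ^2 ≥ 2/4 = 1/2, giving δ ≥ (1/2)^(1/2) ≈ 0.707.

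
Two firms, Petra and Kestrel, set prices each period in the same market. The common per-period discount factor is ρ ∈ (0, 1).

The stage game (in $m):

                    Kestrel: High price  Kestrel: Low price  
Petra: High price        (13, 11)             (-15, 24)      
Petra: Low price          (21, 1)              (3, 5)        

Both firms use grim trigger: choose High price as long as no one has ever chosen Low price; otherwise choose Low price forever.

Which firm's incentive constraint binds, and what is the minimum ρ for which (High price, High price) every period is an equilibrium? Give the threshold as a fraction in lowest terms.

Petra: cooperation gives 13 each period; deviation gives 21 once then 3 forever.
  13/(1−ρ) ≥ 21 + 3ρ/(1−ρ) ⇒ ρ ≥ 8/18 = 4/9.
Kestrel: cooperation gives 11 each period; deviation gives 24 once then 5 forever.
  ρ ≥ 13/19.
Both must hold, so the binding constraint is Kestrel's: ρ ≥ 13/19.

Kestrel; ρ ≥ 13/19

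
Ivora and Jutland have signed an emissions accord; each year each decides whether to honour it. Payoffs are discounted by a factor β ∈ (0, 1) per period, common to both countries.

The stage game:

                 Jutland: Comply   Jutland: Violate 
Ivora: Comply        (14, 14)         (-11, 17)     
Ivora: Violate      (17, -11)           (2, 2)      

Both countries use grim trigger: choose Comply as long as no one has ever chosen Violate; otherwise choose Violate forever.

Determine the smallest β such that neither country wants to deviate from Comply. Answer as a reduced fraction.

One-period gain from deviating is 17 − 14 = 3. The loss is 14 − 2 = 12 in every subsequent period, with present value 12·β/(1−β).
Deviation is unprofitable when 12·β/(1−β) ≥ 3, i.e. β/(1−β) ≥ 1/4.
Equivalently β ≥ 3/(3+12) = 1/5.

1/5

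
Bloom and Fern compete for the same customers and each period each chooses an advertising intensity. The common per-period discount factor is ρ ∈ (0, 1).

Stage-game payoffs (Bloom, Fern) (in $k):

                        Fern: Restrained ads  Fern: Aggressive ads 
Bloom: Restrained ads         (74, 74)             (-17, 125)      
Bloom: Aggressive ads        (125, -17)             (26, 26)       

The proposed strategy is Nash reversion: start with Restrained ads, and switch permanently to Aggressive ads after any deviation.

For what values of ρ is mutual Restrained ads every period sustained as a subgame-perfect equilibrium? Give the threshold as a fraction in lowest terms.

Cooperation forever yields 74 each period: 74/(1−ρ).
Deviating yields 125 once, then 26 forever: 125 + 26ρ/(1−ρ).
No profitable deviation requires 74/(1−ρ) ≥ 125 + 26ρ/(1−ρ).
Multiplying by (1−ρ): 74 ≥ 125(1−ρ) + 26ρ = 125 − 99ρ.
So 99ρ ≥ 51, i.e. ρ ≥ 51/99 = 17/33.

17/33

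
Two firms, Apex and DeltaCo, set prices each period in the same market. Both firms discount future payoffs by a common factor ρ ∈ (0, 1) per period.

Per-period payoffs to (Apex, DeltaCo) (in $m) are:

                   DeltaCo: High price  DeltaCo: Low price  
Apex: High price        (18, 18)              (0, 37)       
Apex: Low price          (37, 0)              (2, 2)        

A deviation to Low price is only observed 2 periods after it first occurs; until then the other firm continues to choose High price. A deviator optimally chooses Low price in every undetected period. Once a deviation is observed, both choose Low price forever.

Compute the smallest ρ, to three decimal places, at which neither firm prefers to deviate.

Deviating for the 2 undetected periods gains 37−18 = 19 per period over cooperation, then loses 18−2 = 16 per period forever once punishment starts.
Gain: 19(1 + ρ + … + ρ^1); loss: 16·ρ^2/(1−ρ).
No profitable deviation ⇔ 19(1−ρ^2) ≤ 16·ρ^2, i.e. ρ^2 ≥ 19/(19+16) = 19/35.
Hence ρ ≥ (19/35)^(1/2) ≈ 0.737.

0.737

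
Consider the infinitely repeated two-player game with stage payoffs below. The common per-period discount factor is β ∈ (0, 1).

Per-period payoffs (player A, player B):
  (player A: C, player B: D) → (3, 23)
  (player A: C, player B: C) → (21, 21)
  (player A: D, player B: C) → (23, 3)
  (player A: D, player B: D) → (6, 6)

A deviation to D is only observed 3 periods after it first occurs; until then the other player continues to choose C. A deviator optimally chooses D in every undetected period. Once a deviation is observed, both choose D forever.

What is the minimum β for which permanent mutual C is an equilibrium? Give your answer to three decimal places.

The best deviation is to choose D for all 3 undetected periods, earning 23 each, then 6 forever once detected.
Deviation value: 23(1−β^3)/(1−β) + 6β^3/(1−β); cooperation value: 21/(1−β).
IC: 21 ≥ 23(1−β^3) + 6β^3 = 23 − 17β^3.
So β^3 ≥ 2/17, giving β ≥ (2/17)^(1/3) ≈ 0.490.

0.490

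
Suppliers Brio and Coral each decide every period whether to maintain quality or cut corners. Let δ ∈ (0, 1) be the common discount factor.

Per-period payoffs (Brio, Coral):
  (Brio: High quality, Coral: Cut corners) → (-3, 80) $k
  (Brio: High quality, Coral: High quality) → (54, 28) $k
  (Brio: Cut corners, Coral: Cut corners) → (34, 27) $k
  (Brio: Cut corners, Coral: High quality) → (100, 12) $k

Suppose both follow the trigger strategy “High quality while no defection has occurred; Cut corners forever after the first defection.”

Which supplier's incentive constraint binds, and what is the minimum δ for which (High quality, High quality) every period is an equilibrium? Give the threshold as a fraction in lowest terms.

Coral; δ ≥ 52/53

For Brio: deviation gain 100−54 = 46, per-period punishment loss 54−34 = 20. IC gives δ ≥ 46/66 = 23/33.
For Coral: gain 52, loss 1 per period, so δ ≥ 52/53.
The tighter constraint is Coral's, so cooperation needs δ ≥ 52/53.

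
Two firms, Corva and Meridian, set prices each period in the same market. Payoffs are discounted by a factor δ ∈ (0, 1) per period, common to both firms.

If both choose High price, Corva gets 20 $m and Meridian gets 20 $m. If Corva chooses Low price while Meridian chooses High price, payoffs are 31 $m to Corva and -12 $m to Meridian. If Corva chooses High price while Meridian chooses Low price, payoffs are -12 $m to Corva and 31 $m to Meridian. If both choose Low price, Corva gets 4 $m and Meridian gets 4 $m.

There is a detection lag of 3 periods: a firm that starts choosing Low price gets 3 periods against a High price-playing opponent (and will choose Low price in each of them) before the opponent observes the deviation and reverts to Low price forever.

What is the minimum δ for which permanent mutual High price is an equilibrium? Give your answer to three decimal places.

A deviator earns 31 for 3 periods, then 4 forever; cooperating earns 20 forever. Multiplying the IC by (1−δ):
20 ≥ 31(1−δ^3) + 4δ^3, so 27·δ^3 ≥ 11 and δ^3 ≥ 11/27.
δ ≥ (11/27)^(1/3) ≈ 0.741.

0.741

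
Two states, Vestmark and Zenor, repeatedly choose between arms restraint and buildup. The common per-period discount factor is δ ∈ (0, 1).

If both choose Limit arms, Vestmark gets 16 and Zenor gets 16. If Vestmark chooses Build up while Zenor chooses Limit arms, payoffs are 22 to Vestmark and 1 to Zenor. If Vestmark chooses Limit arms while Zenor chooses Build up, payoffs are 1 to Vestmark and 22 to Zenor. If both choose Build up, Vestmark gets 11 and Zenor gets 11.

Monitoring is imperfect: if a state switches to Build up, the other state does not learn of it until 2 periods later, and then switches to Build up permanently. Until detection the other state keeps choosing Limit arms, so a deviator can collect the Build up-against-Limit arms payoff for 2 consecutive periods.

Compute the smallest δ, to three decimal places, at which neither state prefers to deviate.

0.739

Deviating for the 2 undetected periods gains 22−16 = 6 per period over cooperation, then loses 16−11 = 5 per period forever once punishment starts.
Gain: 6(1 + δ + … + δ^1); loss: 5·δ^2/(1−δ).
No profitable deviation ⇔ 6(1−δ^2) ≤ 5·δ^2, i.e. δ^2 ≥ 6/(6+5) = 6/11.
Hence δ ≥ (6/11)^(1/2) ≈ 0.739.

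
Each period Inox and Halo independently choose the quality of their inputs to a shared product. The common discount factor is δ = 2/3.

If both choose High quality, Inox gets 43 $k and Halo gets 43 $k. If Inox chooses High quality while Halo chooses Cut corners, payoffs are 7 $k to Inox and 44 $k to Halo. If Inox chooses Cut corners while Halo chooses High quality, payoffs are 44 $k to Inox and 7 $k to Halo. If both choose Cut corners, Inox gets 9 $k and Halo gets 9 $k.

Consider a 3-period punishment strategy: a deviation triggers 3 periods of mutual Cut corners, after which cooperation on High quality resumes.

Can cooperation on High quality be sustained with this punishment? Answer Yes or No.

Yes

IC: δ+…+δ^3 ≥ (44−43)/(43−9) = 1/34.
At δ = 2/3: partial sum = 1.4074 ≥ 0.0294. Cooperation sustainable.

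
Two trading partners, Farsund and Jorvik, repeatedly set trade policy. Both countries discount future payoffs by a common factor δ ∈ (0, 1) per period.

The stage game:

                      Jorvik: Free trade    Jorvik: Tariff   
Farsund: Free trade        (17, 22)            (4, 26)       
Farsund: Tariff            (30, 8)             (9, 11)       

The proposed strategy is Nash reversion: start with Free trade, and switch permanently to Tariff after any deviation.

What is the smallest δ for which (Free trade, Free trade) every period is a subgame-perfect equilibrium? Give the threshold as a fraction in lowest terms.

Farsund's threshold: (30−17)/(30−9) = 13/21.
Jorvik's threshold: (26−22)/(26−11) = 4/15.
13/21 > 4/15, so Farsund binds and δ* = 13/21.

13/21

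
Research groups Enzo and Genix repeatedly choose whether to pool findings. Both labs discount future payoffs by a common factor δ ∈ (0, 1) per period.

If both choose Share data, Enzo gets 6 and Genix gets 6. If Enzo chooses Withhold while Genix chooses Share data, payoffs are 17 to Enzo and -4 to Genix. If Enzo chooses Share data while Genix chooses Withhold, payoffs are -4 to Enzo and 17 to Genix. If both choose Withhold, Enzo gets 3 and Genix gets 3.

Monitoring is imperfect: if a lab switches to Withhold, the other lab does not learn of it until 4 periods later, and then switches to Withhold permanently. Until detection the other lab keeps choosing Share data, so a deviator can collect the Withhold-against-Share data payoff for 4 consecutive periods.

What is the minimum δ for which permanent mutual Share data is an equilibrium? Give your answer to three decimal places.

The best deviation is to choose Withhold for all 4 undetected periods, earning 17 each, then 3 forever once detected.
Deviation value: 17(1−δ^4)/(1−δ) + 3δ^4/(1−δ); cooperation value: 6/(1−δ).
IC: 6 ≥ 17(1−δ^4) + 3δ^4 = 17 − 14δ^4.
So δ^4 ≥ 11/14, giving δ ≥ (11/14)^(1/4) ≈ 0.941.

0.941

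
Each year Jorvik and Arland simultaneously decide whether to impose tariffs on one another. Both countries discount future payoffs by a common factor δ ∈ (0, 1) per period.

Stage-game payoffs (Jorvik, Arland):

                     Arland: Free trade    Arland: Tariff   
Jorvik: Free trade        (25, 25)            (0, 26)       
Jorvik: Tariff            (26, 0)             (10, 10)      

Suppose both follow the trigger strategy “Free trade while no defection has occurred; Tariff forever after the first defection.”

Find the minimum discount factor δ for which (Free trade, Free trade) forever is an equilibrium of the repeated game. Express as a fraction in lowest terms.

Cooperation forever yields 25 each period: 25/(1−δ).
Deviating yields 26 once, then 10 forever: 26 + 10δ/(1−δ).
No profitable deviation requires 25/(1−δ) ≥ 26 + 10δ/(1−δ).
Multiplying by (1−δ): 25 ≥ 26(1−δ) + 10δ = 26 − 16δ.
So 16δ ≥ 1, i.e. δ ≥ 1/16.

1/16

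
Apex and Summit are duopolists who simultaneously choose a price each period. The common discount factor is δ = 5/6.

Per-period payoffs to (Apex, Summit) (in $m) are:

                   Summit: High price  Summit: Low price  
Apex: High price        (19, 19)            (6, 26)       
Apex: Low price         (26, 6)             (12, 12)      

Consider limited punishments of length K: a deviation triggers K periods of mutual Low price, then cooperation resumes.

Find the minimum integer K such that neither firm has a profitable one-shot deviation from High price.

Need Σ_{k=1}^{K} δ^k ≥ (26−19)/(19−12) = 1.0000 at δ = 5/6.
At K = 1 the sum is 0.8333 < 1.0000; at K = 2 it is 1.5278 ≥ 1.0000.
So the minimum punishment length is K = 2.

2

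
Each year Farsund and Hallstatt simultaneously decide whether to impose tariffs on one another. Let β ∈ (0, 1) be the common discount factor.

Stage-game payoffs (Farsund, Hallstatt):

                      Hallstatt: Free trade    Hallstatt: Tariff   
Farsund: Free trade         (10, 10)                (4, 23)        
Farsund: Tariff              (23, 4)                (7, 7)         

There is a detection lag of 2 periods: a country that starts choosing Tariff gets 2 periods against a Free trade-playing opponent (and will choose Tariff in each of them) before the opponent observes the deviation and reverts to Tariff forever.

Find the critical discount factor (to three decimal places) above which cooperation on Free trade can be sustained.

Deviating for the 2 undetected periods gains 23−10 = 13 per period over cooperation, then loses 10−7 = 3 per period forever once punishment starts.
Gain: 13(1 + β + … + β^1); loss: 3·β^2/(1−β).
No profitable deviation ⇔ 13(1−β^2) ≤ 3·β^2, i.e. β^2 ≥ 13/(13+3) = 13/16.
Hence β ≥ (13/16)^(1/2) ≈ 0.901.

0.901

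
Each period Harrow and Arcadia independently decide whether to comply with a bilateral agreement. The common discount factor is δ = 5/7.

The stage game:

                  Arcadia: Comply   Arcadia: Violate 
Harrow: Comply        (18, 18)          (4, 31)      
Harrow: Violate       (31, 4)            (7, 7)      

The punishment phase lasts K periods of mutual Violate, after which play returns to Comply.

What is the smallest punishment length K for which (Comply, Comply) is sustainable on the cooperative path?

Need Σ_{k=1}^{K} δ^k ≥ (31−18)/(18−7) = 1.1818 at δ = 5/7.
At K = 1 the sum is 0.7143 < 1.1818; at K = 2 it is 1.2245 ≥ 1.1818.
So the minimum punishment length is K = 2.

2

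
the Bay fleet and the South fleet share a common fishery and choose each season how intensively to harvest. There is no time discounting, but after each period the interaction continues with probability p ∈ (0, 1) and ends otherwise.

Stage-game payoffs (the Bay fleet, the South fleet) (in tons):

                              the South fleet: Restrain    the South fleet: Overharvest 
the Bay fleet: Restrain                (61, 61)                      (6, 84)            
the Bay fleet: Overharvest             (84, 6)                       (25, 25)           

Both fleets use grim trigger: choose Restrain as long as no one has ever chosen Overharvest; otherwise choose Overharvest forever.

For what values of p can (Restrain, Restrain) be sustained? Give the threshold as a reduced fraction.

23/59

With no time discounting, the continuation probability p plays the role of the discount factor.
Grim-trigger IC: 61/(1−p) ≥ 84 + 25p/(1−p) ⇒ p ≥ (84−61)/(84−25) = 23/59.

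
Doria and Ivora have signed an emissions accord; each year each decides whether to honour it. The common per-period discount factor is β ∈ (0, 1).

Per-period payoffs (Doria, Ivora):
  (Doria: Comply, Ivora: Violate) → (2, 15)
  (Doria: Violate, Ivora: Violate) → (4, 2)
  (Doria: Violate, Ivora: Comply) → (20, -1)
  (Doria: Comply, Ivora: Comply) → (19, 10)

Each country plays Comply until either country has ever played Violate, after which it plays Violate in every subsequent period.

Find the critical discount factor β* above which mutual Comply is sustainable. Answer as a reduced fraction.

5/13

Doria's threshold: (20−19)/(20−4) = 1/16.
Ivora's threshold: (15−10)/(15−2) = 5/13.
1/16 < 5/13, so Ivora binds and β* = 5/13.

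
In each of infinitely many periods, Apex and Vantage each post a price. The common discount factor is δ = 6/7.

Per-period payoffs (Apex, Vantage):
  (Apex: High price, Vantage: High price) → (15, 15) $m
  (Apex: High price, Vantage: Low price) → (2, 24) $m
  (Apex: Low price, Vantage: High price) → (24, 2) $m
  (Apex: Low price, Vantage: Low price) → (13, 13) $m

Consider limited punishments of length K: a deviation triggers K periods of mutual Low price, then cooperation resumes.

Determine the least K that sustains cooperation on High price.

Need Σ_{k=1}^{K} δ^k ≥ (24−15)/(15−13) = 4.5000 at δ = 6/7.
At K = 8 the sum is 4.2519 < 4.5000; at K = 9 it is 4.5016 ≥ 4.5000.
So the minimum punishment length is K = 9.

9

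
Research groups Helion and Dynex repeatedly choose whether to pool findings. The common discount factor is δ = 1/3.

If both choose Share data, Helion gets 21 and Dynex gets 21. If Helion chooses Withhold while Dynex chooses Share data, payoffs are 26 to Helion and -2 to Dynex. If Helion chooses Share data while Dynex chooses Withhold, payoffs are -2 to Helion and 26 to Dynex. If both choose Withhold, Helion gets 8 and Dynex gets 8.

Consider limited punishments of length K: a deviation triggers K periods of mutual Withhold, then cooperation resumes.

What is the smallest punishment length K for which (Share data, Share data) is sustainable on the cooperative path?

No profitable deviation requires (21−8)(δ+…+δ^K) ≥ 26−21, i.e. δ+…+δ^K ≥ 5/13 ≈ 0.3846.
With δ = 1/3, the partial sums are K=1: 0.3333, K=2: 0.4444.
K = 2 is the first length at which the sum reaches 0.3846.

2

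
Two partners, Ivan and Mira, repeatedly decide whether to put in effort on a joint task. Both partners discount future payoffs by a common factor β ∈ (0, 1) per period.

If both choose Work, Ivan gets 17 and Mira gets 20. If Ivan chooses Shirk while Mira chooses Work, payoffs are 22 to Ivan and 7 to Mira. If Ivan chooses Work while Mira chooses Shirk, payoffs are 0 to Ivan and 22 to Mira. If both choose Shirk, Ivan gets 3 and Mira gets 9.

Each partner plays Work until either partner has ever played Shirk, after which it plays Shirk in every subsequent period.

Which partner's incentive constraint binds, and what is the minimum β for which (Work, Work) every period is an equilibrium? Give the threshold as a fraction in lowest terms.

For Ivan: deviation gain 22−17 = 5, per-period punishment loss 17−3 = 14. IC gives β ≥ 5/19.
For Mira: gain 2, loss 11 per period, so β ≥ 2/13.
The tighter constraint is Ivan's, so cooperation needs β ≥ 5/19.

Ivan; β ≥ 5/19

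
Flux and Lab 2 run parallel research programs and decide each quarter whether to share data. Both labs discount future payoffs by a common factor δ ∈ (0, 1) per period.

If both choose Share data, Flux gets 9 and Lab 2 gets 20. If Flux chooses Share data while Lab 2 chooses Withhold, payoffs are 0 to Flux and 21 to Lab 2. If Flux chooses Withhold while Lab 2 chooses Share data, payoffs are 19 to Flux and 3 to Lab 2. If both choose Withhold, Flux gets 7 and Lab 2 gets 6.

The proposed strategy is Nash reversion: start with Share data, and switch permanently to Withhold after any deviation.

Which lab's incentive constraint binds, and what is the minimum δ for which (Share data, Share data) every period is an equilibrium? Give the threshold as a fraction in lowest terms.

Flux: cooperation gives 9 each period; deviation gives 19 once then 7 forever.
  9/(1−δ) ≥ 19 + 7δ/(1−δ) ⇒ δ ≥ 10/12 = 5/6.
Lab 2: cooperation gives 20 each period; deviation gives 21 once then 6 forever.
  δ ≥ 1/15.
Both must hold, so the binding constraint is Flux's: δ ≥ 5/6.

Flux; δ ≥ 5/6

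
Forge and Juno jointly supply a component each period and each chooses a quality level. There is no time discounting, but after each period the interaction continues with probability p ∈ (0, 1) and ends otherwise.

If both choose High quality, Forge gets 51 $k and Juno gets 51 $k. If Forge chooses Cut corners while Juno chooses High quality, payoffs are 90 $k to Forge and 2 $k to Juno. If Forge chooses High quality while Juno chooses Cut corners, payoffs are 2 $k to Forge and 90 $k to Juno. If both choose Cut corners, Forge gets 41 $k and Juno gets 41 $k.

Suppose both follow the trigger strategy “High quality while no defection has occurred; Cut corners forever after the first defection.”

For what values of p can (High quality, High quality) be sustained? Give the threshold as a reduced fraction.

39/49

Expected cooperation value is 51 + p·51 + p²·51 + … = 51/(1−p); deviation gives 90 + p·41/(1−p).
51 ≥ 90(1−p) + 41p ⇒ 49p ≥ 39 ⇒ p ≥ 39/49.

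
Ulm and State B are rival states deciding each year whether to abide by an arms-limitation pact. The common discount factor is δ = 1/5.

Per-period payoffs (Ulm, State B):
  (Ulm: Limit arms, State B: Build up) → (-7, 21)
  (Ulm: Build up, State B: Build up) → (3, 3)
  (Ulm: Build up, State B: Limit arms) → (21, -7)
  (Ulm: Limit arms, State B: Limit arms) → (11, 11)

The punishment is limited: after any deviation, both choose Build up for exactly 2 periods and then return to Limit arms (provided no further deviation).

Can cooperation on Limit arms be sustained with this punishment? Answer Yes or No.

A one-shot deviation gives 21 now, then 3 for 2 periods, then back to 11.
Gain from deviating: (21−11) today; loss: (11−3) in each of the next 2 periods.
No-deviation condition: (11−3)(δ+…+δ^2) ≥ 21−11, i.e. δ+…+δ^2 ≥ 5/4.
At δ = 1/5: δ+…+δ^2 = 0.2400 < 1.2500.
So cooperation is not sustainable.

No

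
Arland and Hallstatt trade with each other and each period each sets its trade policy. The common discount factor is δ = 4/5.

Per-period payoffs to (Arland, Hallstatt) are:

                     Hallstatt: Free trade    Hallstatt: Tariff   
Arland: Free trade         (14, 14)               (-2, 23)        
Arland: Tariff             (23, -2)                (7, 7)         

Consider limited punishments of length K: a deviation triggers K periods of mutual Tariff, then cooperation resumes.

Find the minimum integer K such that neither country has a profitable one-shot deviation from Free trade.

2

No profitable deviation requires (14−7)(δ+…+δ^K) ≥ 23−14, i.e. δ+…+δ^K ≥ 9/7 ≈ 1.2857.
With δ = 4/5, the partial sums are K=1: 0.8000, K=2: 1.4400.
K = 2 is the first length at which the sum reaches 1.2857.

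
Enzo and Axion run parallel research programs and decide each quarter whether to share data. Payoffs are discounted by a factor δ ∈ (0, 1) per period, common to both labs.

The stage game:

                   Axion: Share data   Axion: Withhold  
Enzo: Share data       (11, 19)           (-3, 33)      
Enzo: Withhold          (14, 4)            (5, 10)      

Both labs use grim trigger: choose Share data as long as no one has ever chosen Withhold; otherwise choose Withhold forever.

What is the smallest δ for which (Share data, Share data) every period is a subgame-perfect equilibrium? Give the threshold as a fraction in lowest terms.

14/23

Enzo: cooperation gives 11 each period; deviation gives 14 once then 5 forever.
  11/(1−δ) ≥ 14 + 5δ/(1−δ) ⇒ δ ≥ 3/9 = 1/3.
Axion: cooperation gives 19 each period; deviation gives 33 once then 10 forever.
  δ ≥ 14/23.
Both must hold, so the binding constraint is Axion's: δ ≥ 14/23.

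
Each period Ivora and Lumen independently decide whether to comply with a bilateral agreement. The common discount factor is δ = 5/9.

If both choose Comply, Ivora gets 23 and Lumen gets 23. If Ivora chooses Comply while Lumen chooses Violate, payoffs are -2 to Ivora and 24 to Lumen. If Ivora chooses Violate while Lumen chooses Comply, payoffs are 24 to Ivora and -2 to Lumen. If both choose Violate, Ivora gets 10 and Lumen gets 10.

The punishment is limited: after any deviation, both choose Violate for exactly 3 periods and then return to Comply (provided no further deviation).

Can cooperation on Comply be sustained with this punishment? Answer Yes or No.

Yes

IC: δ+…+δ^3 ≥ (24−23)/(23−10) = 1/13.
At δ = 5/9: partial sum = 1.0357 ≥ 0.0769. Cooperation sustainable.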